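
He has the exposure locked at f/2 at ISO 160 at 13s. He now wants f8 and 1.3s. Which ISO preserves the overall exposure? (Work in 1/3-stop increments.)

Aperture: f/2 → f/2.2 → f/2.5 → f/2.8 → f/3.2 → f/3.5 → f/4 → f/4.5 → f/5 → f/5.6 → f/6.3 → f/7.1 → f/8 — 4 stops stopped down (darker).
Shutter speed: 13 → 10 → 8 → 6 → 5 → 4 → 3.2 → 2.5 → 2 → 1.6 → 1.3 — 3 1/3 stops faster (darker).
Net change so far: 7 1/3 stops darker. Offset with the ISO: 160 → 200 → 250 → 320 → 400 → 500 → 640 → 800 → 1000 → 1250 → 1600 → 2000 → 2500 → 3200 → 4000 → 5000 → 6400 → 8000 → 10000 → 12800 → 16000 → 20000 → 25600.

ISO 25600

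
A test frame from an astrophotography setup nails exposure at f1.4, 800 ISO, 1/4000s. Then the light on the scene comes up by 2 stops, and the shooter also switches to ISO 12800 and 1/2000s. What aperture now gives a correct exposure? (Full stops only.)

Scene light: 2 stops brighter.
ISO: 800 → 1600 → 3200 → 6400 → 12800 — 4 stops higher (brighter).
Shutter speed: 1/4000 → 1/2000 — 1 stop longer (brighter).
Net so far: 7 stops brighter. Aperture: f/1.4 → f/2 → f/2.8 → f/4 → f/5.6 → f/8 → f/11 → f/16.

f/16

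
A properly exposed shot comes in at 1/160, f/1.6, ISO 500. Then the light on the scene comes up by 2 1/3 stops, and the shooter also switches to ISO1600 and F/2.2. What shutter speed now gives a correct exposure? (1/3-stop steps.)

Scene light: 2 1/3 stops brighter.
ISO: 500 → 640 → 800 → 1000 → 1250 → 1600 — 1 2/3 stops raised (brighter).
Aperture: f/1.6 → f/1.8 → f/2 → f/2.2 — 1 stop smaller aperture (darker).
Net so far: 3 stops brighter. Shutter speed: 1/160 → 1/200 → 1/250 → 1/320 → 1/400 → 1/500 → 1/640 → 1/800 → 1/1000 → 1/1250.

1/1250s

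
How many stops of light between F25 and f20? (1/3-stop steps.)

2/3 stop

f/25 → f/22 → f/20 — count the steps: 2 third-stops = 2/3 stop.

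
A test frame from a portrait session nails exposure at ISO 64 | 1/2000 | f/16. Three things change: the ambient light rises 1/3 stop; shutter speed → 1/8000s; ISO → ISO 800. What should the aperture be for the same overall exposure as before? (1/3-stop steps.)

f/32

Scene light: 1/3 stop brighter.
Shutter speed: 1/2000 → 1/2500 → 1/3200 → 1/4000 → 1/5000 → 1/6400 → 1/8000 — 2 stops faster (darker).
ISO: 64 → 80 → 100 → 125 → 160 → 200 → 250 → 320 → 400 → 500 → 640 → 800 — 3 2/3 stops higher (brighter).
Net so far: 2 stops brighter. Aperture: f/16 → f/18 → f/20 → f/22 → f/25 → f/29 → f/32.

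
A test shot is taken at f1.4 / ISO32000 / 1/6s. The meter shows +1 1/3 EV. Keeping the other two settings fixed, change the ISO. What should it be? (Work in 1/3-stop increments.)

Overexposed by 1 1/3 stops → need 1 1/3 stops darker.
ISO: 32000 → 25600 → 20000 → 16000 → 12800.

ISO 12800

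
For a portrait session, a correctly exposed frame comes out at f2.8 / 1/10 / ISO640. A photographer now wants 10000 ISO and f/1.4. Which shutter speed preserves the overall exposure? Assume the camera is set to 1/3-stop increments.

1/640s

ISO: 640 → 800 → 1000 → 1250 → 1600 → 2000 → 2500 → 3200 → 4000 → 5000 → 6400 → 8000 → 10000 — 4 stops higher (brighter).
Aperture: f/2.8 → f/2.5 → f/2.2 → f/2 → f/1.8 → f/1.6 → f/1.4 — 2 stops opened up (brighter).
Net change so far: 6 stops brighter. Offset with the shutter speed: 1/10 → 1/13 → 1/15 → 1/20 → 1/25 → 1/30 → 1/40 → 1/50 → 1/60 → 1/80 → 1/100 → 1/125 → 1/160 → 1/200 → 1/250 → 1/320 → 1/400 → 1/500 → 1/640.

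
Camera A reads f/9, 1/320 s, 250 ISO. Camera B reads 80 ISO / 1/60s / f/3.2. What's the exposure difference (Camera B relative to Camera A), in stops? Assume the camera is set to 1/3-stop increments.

Aperture: f/9 → f/8 → f/7.1 → f/6.3 → f/5.6 → f/5 → f/4.5 → f/4 → f/3.5 → f/3.2 — 3 stops wider (brighter).
Shutter speed: 1/320 → 1/250 → 1/200 → 1/160 → 1/125 → 1/100 → 1/80 → 1/60 — 2 1/3 stops slower (brighter).
ISO: 250 → 200 → 160 → 125 → 100 → 80 — 1 2/3 stops lower (darker).
Net: +3 +2 1/3 −1 2/3 = +3 2/3 stops.

3 2/3 stops brighter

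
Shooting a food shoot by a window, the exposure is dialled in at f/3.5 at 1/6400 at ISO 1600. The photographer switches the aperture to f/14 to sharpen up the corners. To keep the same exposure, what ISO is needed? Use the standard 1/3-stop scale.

ISO 25600

Aperture: f/3.5 → f/4 → f/4.5 → f/5 → f/5.6 → f/6.3 → f/7.1 → f/8 → f/9 → f/10 → f/11 → f/13 → f/14 — 4 stops smaller aperture (darker).
Need 4 stops brighter from the ISO: 1600 → 2000 → 2500 → 3200 → 4000 → 5000 → 6400 → 8000 → 10000 → 12800 → 16000 → 20000 → 25600.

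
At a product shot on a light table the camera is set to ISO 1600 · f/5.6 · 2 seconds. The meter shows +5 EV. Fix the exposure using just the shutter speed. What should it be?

1/15s

Overexposed by 5 stops → need 5 stops darker.
Shutter speed: 2 → 1 → 1/2 → 1/4 → 1/8 → 1/15.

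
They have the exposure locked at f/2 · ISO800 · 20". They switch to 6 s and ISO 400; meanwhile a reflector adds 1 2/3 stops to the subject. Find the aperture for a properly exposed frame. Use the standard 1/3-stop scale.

f/1.4

Scene light: 1 2/3 stops brighter.
Shutter speed: 20 → 15 → 13 → 10 → 8 → 6 — 1 2/3 stops faster (darker).
ISO: 800 → 640 → 500 → 400 — 1 stop lower (darker).
Net so far: 1 stop darker. Aperture: f/2 → f/1.8 → f/1.6 → f/1.4.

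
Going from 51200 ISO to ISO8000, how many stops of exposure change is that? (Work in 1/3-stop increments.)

51200 → 40000 → 32000 → 25600 → 20000 → 16000 → 12800 → 10000 → 8000 — count the steps: 8 third-stops = 2 2/3 stops.

2 2/3 stops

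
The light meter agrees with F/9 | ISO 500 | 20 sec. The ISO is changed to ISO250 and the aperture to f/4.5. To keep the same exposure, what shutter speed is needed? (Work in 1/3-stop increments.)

ISO: 500 → 400 → 320 → 250 — 1 stop dropped (darker).
Aperture: f/9 → f/8 → f/7.1 → f/6.3 → f/5.6 → f/5 → f/4.5 — 2 stops opened up (brighter).
Net change so far: 1 stop brighter. Offset with the shutter speed: 20 → 15 → 13 → 10.

10 s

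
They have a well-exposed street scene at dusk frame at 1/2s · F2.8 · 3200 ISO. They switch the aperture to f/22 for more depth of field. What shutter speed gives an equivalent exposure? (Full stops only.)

30 s

Aperture: f/2.8 → f/4 → f/5.6 → f/8 → f/11 → f/16 → f/22 — 6 stops narrower (darker).
Need 6 stops brighter from the shutter speed: 1/2 → 1 → 2 → 4 → 8 → 15 → 30.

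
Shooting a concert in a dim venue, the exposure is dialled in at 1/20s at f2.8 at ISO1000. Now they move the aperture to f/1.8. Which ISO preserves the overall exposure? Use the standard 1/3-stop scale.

Aperture: f/2.8 → f/2.5 → f/2.2 → f/2 → f/1.8 — 1 1/3 stops wider (brighter).
Need 1 1/3 stops darker from the ISO: 1000 → 800 → 640 → 500 → 400.

ISO 400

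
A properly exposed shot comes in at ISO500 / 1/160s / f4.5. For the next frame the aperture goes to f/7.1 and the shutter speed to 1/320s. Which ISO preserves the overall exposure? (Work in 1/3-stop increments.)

Aperture: f/4.5 → f/5 → f/5.6 → f/6.3 → f/7.1 — 1 1/3 stops stopped down (darker).
Shutter speed: 1/160 → 1/200 → 1/250 → 1/320 — 1 stop shorter (darker).
Net change so far: 2 1/3 stops darker. Offset with the ISO: 500 → 640 → 800 → 1000 → 1250 → 1600 → 2000 → 2500.

ISO 2500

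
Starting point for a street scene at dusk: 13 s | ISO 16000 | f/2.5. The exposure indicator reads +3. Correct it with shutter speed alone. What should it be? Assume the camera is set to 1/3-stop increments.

Overexposed by 3 stops → need 3 stops darker.
Shutter speed: 13 → 10 → 8 → 6 → 5 → 4 → 3.2 → 2.5 → 2 → 1.6.

1.6 s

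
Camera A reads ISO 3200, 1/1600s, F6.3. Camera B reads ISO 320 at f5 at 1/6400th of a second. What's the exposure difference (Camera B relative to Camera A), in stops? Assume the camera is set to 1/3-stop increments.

4 2/3 stops darker

Aperture: f/6.3 → f/5.6 → f/5 — 2/3 stop wider (brighter).
Shutter speed: 1/1600 → 1/2000 → 1/2500 → 1/3200 → 1/4000 → 1/5000 → 1/6400 — 2 stops shorter (darker).
ISO: 3200 → 2500 → 2000 → 1600 → 1250 → 1000 → 800 → 640 → 500 → 400 → 320 — 3 1/3 stops lower (darker).
Net: +2/3 −2 −3 1/3 = −4 2/3 stops.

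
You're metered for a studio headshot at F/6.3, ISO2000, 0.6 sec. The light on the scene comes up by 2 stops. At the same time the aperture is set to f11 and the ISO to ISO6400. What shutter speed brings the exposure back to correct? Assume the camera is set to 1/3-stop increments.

1/6s

Scene light: 2 stops brighter.
Aperture: f/6.3 → f/7.1 → f/8 → f/9 → f/10 → f/11 — 1 2/3 stops stopped down (darker).
ISO: 2000 → 2500 → 3200 → 4000 → 5000 → 6400 — 1 2/3 stops higher (brighter).
Net so far: 2 stops brighter. Shutter speed: 0.6 → 0.5 → 0.4 → 0.3 → 1/4 → 1/5 → 1/6.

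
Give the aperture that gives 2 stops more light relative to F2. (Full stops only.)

f/1.0

Aperture: f/2 → f/1.4 → f/1.0 — 2 stops opened up (brighter).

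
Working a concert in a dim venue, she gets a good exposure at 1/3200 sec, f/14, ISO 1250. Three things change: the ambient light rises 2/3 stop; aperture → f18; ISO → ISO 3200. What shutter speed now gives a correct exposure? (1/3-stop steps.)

Scene light: 2/3 stop brighter.
Aperture: f/14 → f/16 → f/18 — 2/3 stop smaller aperture (darker).
ISO: 1250 → 1600 → 2000 → 2500 → 3200 — 1 1/3 stops raised (brighter).
Net so far: 1 1/3 stops brighter. Shutter speed: 1/3200 → 1/4000 → 1/5000 → 1/6400 → 1/8000.

1/8000s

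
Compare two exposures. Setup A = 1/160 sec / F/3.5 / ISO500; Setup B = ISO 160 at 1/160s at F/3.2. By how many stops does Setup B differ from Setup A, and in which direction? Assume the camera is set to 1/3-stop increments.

Aperture: f/3.5 → f/3.2 — 1/3 stop wider (brighter).
Shutter speed: unchanged.
ISO: 500 → 400 → 320 → 250 → 200 → 160 — 1 2/3 stops lower (darker).
Net: +1/3 −1 2/3 = −1 1/3 stops.

1 1/3 stops darker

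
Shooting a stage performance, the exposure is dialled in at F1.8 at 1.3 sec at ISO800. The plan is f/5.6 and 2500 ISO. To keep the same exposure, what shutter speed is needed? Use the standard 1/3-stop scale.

Aperture: f/1.8 → f/2 → f/2.2 → f/2.5 → f/2.8 → f/3.2 → f/3.5 → f/4 → f/4.5 → f/5 → f/5.6 — 3 1/3 stops stopped down (darker).
ISO: 800 → 1000 → 1250 → 1600 → 2000 → 2500 — 1 2/3 stops raised (brighter).
Net change so far: 1 2/3 stops darker. Offset with the shutter speed: 1.3 → 1.6 → 2 → 2.5 → 3.2 → 4.

4 s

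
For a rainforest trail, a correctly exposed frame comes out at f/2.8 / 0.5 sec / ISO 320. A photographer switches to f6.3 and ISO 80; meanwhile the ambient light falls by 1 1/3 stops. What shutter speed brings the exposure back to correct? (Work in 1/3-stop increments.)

Scene light: 1 1/3 stops darker.
Aperture: f/2.8 → f/3.2 → f/3.5 → f/4 → f/4.5 → f/5 → f/5.6 → f/6.3 — 2 1/3 stops stopped down (darker).
ISO: 320 → 250 → 200 → 160 → 125 → 100 → 80 — 2 stops dropped (darker).
Net so far: 5 2/3 stops darker. Shutter speed: 0.5 → 0.6 → 0.8 → 1 → 1.3 → 1.6 → 2 → 2.5 → 3.2 → 4 → 5 → 6 → 8 → 10 → 13 → 15 → 20 → 25.

25 s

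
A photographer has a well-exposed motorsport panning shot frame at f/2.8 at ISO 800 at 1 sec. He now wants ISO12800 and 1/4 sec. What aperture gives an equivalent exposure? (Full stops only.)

f/5.6

ISO: 800 → 1600 → 3200 → 6400 → 12800 — 4 stops higher (brighter).
Shutter speed: 1 → 1/2 → 1/4 — 2 stops shorter (darker).
Net change so far: 2 stops brighter. Offset with the aperture: f/2.8 → f/4 → f/5.6.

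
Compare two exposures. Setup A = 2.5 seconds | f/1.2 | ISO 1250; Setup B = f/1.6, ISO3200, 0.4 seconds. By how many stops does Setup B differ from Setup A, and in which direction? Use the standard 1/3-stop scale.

Aperture: f/1.2 → f/1.4 → f/1.6 — 2/3 stop stopped down (darker).
Shutter speed: 2.5 → 2 → 1.6 → 1.3 → 1 → 0.8 → 0.6 → 0.5 → 0.4 — 2 2/3 stops shorter (darker).
ISO: 1250 → 1600 → 2000 → 2500 → 3200 — 1 1/3 stops higher (brighter).
Net: −2/3 −2 2/3 +1 1/3 = −2 stops.

2 stops darker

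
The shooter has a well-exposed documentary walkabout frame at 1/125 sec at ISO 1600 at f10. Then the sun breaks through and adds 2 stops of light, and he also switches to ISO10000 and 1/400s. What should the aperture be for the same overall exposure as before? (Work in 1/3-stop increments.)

f/29

Scene light: 2 stops brighter.
ISO: 1600 → 2000 → 2500 → 3200 → 4000 → 5000 → 6400 → 8000 → 10000 — 2 2/3 stops raised (brighter).
Shutter speed: 1/125 → 1/160 → 1/200 → 1/250 → 1/320 → 1/400 — 1 2/3 stops faster (darker).
Net so far: 3 stops brighter. Aperture: f/10 → f/11 → f/13 → f/14 → f/16 → f/18 → f/20 → f/22 → f/25 → f/29.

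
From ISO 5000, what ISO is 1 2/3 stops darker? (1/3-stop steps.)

ISO: 5000 → 4000 → 3200 → 2500 → 2000 → 1600 — 1 2/3 stops dropped (darker).

ISO 1600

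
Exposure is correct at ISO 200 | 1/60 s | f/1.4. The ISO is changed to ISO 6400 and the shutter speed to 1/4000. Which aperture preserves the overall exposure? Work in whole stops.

ISO: 200 → 400 → 800 → 1600 → 3200 → 6400 — 5 stops raised (brighter).
Shutter speed: 1/60 → 1/125 → 1/250 → 1/500 → 1/1000 → 1/2000 → 1/4000 — 6 stops shorter (darker).
Net change so far: 1 stop darker. Offset with the aperture: f/1.4 → f/1.0.

f/1.0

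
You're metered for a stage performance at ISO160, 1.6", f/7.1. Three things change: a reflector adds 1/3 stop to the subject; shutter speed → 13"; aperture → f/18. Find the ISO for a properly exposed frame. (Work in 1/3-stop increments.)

ISO 100

Scene light: 1/3 stop brighter.
Shutter speed: 1.6 → 2 → 2.5 → 3.2 → 4 → 5 → 6 → 8 → 10 → 13 — 3 stops slower (brighter).
Aperture: f/7.1 → f/8 → f/9 → f/10 → f/11 → f/13 → f/14 → f/16 → f/18 — 2 2/3 stops stopped down (darker).
Net so far: 2/3 stop brighter. ISO: 160 → 125 → 100.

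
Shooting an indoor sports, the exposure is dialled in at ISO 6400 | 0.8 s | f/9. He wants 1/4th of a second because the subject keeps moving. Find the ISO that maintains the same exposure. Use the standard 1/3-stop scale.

ISO 20000

Shutter speed: 0.8 → 0.6 → 0.5 → 0.4 → 0.3 → 1/4 — 1 2/3 stops faster (darker).
Need 1 2/3 stops brighter from the ISO: 6400 → 8000 → 10000 → 12800 → 16000 → 20000.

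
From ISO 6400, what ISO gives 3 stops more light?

ISO: 6400 → 12800 → 25600 → 51200 — 3 stops higher (brighter).

ISO 51200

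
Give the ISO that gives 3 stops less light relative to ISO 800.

ISO 100

ISO: 800 → 400 → 200 → 100 — 3 stops lower (darker).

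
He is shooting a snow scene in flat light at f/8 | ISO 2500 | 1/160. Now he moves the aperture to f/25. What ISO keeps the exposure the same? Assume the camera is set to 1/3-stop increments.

Aperture: f/8 → f/9 → f/10 → f/11 → f/13 → f/14 → f/16 → f/18 → f/20 → f/22 → f/25 — 3 1/3 stops narrower (darker).
Need 3 1/3 stops brighter from the ISO: 2500 → 3200 → 4000 → 5000 → 6400 → 8000 → 10000 → 12800 → 16000 → 20000 → 25600.

ISO 25600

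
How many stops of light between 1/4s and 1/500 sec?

1/4 → 1/8 → 1/15 → 1/30 → 1/60 → 1/125 → 1/250 → 1/500 — count the steps: 7 stops.

7 stops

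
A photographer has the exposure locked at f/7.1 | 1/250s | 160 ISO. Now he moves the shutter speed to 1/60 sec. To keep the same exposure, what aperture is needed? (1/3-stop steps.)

f/14

Shutter speed: 1/250 → 1/200 → 1/160 → 1/125 → 1/100 → 1/80 → 1/60 — 2 stops longer (brighter).
Need 2 stops darker from the aperture: f/7.1 → f/8 → f/9 → f/10 → f/11 → f/13 → f/14.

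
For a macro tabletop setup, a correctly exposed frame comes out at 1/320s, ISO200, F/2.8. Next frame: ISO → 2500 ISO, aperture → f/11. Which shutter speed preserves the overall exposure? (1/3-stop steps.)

1/250s

ISO: 200 → 250 → 320 → 400 → 500 → 640 → 800 → 1000 → 1250 → 1600 → 2000 → 2500 — 3 2/3 stops raised (brighter).
Aperture: f/2.8 → f/3.2 → f/3.5 → f/4 → f/4.5 → f/5 → f/5.6 → f/6.3 → f/7.1 → f/8 → f/9 → f/10 → f/11 — 4 stops narrower (darker).
Net change so far: 1/3 stop darker. Offset with the shutter speed: 1/320 → 1/250.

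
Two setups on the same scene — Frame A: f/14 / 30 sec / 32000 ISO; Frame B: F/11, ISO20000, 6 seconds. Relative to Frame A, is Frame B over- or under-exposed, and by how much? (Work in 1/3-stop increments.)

2 1/3 stops darker

Aperture: f/14 → f/13 → f/11 — 2/3 stop larger aperture (brighter).
Shutter speed: 30 → 25 → 20 → 15 → 13 → 10 → 8 → 6 — 2 1/3 stops shorter (darker).
ISO: 32000 → 25600 → 20000 — 2/3 stop lower (darker).
Net: +2/3 −2 1/3 −2/3 = −2 1/3 stops.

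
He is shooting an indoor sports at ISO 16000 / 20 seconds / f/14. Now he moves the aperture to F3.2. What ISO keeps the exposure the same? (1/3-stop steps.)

Aperture: f/14 → f/13 → f/11 → f/10 → f/9 → f/8 → f/7.1 → f/6.3 → f/5.6 → f/5 → f/4.5 → f/4 → f/3.5 → f/3.2 — 4 1/3 stops larger aperture (brighter).
Need 4 1/3 stops darker from the ISO: 16000 → 12800 → 10000 → 8000 → 6400 → 5000 → 4000 → 3200 → 2500 → 2000 → 1600 → 1250 → 1000 → 800.

ISO 800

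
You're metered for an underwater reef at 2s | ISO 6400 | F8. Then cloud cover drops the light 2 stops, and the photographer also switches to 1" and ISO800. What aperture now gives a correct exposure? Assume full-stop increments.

f/1.0

Scene light: 2 stops darker.
Shutter speed: 2 → 1 — 1 stop shorter (darker).
ISO: 6400 → 3200 → 1600 → 800 — 3 stops lower (darker).
Net so far: 6 stops darker. Aperture: f/8 → f/5.6 → f/4 → f/2.8 → f/2 → f/1.4 → f/1.0.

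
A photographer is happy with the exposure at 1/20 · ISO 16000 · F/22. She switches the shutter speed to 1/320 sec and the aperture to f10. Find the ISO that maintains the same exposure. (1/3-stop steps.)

ISO 51200

Shutter speed: 1/20 → 1/25 → 1/30 → 1/40 → 1/50 → 1/60 → 1/80 → 1/100 → 1/125 → 1/160 → 1/200 → 1/250 → 1/320 — 4 stops faster (darker).
Aperture: f/22 → f/20 → f/18 → f/16 → f/14 → f/13 → f/11 → f/10 — 2 1/3 stops larger aperture (brighter).
Net change so far: 1 2/3 stops darker. Offset with the ISO: 16000 → 20000 → 25600 → 32000 → 40000 → 51200.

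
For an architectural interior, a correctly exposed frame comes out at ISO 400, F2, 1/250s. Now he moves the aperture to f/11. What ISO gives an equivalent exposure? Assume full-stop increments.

Aperture: f/2 → f/2.8 → f/4 → f/5.6 → f/8 → f/11 — 5 stops smaller aperture (darker).
Need 5 stops brighter from the ISO: 400 → 800 → 1600 → 3200 → 6400 → 12800.

ISO 12800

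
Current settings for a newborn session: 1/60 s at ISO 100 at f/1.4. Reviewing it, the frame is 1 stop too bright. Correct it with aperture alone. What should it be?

f/2

Overexposed by 1 stop → need 1 stop darker.
Aperture: f/1.4 → f/2.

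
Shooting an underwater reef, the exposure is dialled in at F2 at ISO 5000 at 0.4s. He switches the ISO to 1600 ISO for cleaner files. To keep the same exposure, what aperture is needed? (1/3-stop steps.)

ISO: 5000 → 4000 → 3200 → 2500 → 2000 → 1600 — 1 2/3 stops dropped (darker).
Need 1 2/3 stops brighter from the aperture: f/2 → f/1.8 → f/1.6 → f/1.4 → f/1.2 → f/1.1.

f/1.1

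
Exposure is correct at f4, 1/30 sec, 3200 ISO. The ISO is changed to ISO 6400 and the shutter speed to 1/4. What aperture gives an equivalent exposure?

f/16

ISO: 3200 → 6400 — 1 stop higher (brighter).
Shutter speed: 1/30 → 1/15 → 1/8 → 1/4 — 3 stops slower (brighter).
Net change so far: 4 stops brighter. Offset with the aperture: f/4 → f/5.6 → f/8 → f/11 → f/16.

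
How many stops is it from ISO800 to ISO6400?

3 stops

800 → 1600 → 3200 → 6400 — count the steps: 3 stops.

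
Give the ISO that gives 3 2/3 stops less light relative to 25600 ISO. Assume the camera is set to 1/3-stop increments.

ISO: 25600 → 20000 → 16000 → 12800 → 10000 → 8000 → 6400 → 5000 → 4000 → 3200 → 2500 → 2000 — 3 2/3 stops dropped (darker).

ISO 2000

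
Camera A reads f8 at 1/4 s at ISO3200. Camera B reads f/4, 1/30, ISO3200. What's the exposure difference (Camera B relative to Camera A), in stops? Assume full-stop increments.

1 stop darker

Aperture: f/8 → f/5.6 → f/4 — 2 stops larger aperture (brighter).
Shutter speed: 1/4 → 1/8 → 1/15 → 1/30 — 3 stops shorter (darker).
ISO: unchanged.
Net: +2 −3 = −1 stop.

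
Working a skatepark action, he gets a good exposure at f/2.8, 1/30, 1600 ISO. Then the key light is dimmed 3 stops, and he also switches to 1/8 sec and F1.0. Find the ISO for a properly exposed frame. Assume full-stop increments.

ISO 400

Scene light: 3 stops darker.
Shutter speed: 1/30 → 1/15 → 1/8 — 2 stops longer (brighter).
Aperture: f/2.8 → f/2 → f/1.4 → f/1.0 — 3 stops larger aperture (brighter).
Net so far: 2 stops brighter. ISO: 1600 → 800 → 400.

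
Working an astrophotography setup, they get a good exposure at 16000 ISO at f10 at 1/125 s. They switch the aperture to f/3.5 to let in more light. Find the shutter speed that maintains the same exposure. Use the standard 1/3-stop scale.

1/1000s

Aperture: f/10 → f/9 → f/8 → f/7.1 → f/6.3 → f/5.6 → f/5 → f/4.5 → f/4 → f/3.5 — 3 stops wider (brighter).
Need 3 stops darker from the shutter speed: 1/125 → 1/160 → 1/200 → 1/250 → 1/320 → 1/400 → 1/500 → 1/640 → 1/800 → 1/1000.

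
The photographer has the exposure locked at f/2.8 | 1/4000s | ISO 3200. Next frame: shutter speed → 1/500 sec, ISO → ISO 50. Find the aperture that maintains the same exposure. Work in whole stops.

f/1.0

Shutter speed: 1/4000 → 1/2000 → 1/1000 → 1/500 — 3 stops slower (brighter).
ISO: 3200 → 1600 → 800 → 400 → 200 → 100 → 50 — 6 stops lower (darker).
Net change so far: 3 stops darker. Offset with the aperture: f/2.8 → f/2 → f/1.4 → f/1.0.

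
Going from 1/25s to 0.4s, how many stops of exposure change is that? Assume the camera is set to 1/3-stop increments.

3 1/3 stops

1/25 → 1/20 → 1/15 → 1/13 → 1/10 → 1/8 → 1/6 → 1/5 → 1/4 → 0.3 → 0.4 — count the steps: 10 third-stops = 3 1/3 stops.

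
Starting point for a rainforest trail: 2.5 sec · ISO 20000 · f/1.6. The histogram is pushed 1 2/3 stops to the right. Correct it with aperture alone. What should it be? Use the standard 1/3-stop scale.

f/2.8

Overexposed by 1 2/3 stops → need 1 2/3 stops darker.
Aperture: f/1.6 → f/1.8 → f/2 → f/2.2 → f/2.5 → f/2.8.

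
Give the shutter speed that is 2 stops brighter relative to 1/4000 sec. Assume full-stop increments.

Shutter speed: 1/4000 → 1/2000 → 1/1000 — 2 stops slower (brighter).

1/1000s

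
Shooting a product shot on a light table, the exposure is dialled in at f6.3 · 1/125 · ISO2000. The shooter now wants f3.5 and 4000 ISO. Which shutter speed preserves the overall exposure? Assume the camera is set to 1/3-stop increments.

Aperture: f/6.3 → f/5.6 → f/5 → f/4.5 → f/4 → f/3.5 — 1 2/3 stops wider (brighter).
ISO: 2000 → 2500 → 3200 → 4000 — 1 stop higher (brighter).
Net change so far: 2 2/3 stops brighter. Offset with the shutter speed: 1/125 → 1/160 → 1/200 → 1/250 → 1/320 → 1/400 → 1/500 → 1/640 → 1/800.

1/800s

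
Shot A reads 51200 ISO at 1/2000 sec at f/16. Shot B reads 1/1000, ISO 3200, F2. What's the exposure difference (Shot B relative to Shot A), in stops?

3 stops brighter

Aperture: f/16 → f/11 → f/8 → f/5.6 → f/4 → f/2.8 → f/2 — 6 stops wider (brighter).
Shutter speed: 1/2000 → 1/1000 — 1 stop slower (brighter).
ISO: 51200 → 25600 → 12800 → 6400 → 3200 — 4 stops lower (darker).
Net: +6 +1 −4 = +3 stops.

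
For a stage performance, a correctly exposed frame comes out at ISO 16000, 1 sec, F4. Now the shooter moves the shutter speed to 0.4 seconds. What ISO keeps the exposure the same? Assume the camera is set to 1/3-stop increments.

ISO 40000

Shutter speed: 1 → 0.8 → 0.6 → 0.5 → 0.4 — 1 1/3 stops faster (darker).
Need 1 1/3 stops brighter from the ISO: 16000 → 20000 → 25600 → 32000 → 40000.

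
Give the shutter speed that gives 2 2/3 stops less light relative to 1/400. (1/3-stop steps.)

1/2500s

Shutter speed: 1/400 → 1/500 → 1/640 → 1/800 → 1/1000 → 1/1250 → 1/1600 → 1/2000 → 1/2500 — 2 2/3 stops faster (darker).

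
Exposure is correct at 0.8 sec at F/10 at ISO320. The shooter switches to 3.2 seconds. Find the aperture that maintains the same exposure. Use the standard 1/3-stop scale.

f/20

Shutter speed: 0.8 → 1 → 1.3 → 1.6 → 2 → 2.5 → 3.2 — 2 stops longer (brighter).
Need 2 stops darker from the aperture: f/10 → f/11 → f/13 → f/14 → f/16 → f/18 → f/20.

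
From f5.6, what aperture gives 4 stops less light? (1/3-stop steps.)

f/22

Aperture: f/5.6 → f/6.3 → f/7.1 → f/8 → f/9 → f/10 → f/11 → f/13 → f/14 → f/16 → f/18 → f/20 → f/22 — 4 stops stopped down (darker).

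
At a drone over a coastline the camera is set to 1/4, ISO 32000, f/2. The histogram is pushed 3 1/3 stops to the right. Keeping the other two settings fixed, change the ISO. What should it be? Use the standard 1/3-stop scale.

ISO 3200

Overexposed by 3 1/3 stops → need 3 1/3 stops darker.
ISO: 32000 → 25600 → 20000 → 16000 → 12800 → 10000 → 8000 → 6400 → 5000 → 4000 → 3200.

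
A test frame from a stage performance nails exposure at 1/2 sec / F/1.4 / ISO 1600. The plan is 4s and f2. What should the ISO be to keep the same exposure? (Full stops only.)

Shutter speed: 1/2 → 1 → 2 → 4 — 3 stops slower (brighter).
Aperture: f/1.4 → f/2 — 1 stop smaller aperture (darker).
Net change so far: 2 stops brighter. Offset with the ISO: 1600 → 800 → 400.

ISO 400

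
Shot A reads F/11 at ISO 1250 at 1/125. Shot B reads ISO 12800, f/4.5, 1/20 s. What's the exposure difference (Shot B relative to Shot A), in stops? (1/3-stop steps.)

8 2/3 stops brighter

Aperture: f/11 → f/10 → f/9 → f/8 → f/7.1 → f/6.3 → f/5.6 → f/5 → f/4.5 — 2 2/3 stops opened up (brighter).
Shutter speed: 1/125 → 1/100 → 1/80 → 1/60 → 1/50 → 1/40 → 1/30 → 1/25 → 1/20 — 2 2/3 stops longer (brighter).
ISO: 1250 → 1600 → 2000 → 2500 → 3200 → 4000 → 5000 → 6400 → 8000 → 10000 → 12800 — 3 1/3 stops higher (brighter).
Net: +2 2/3 +2 2/3 +3 1/3 = +8 2/3 stops.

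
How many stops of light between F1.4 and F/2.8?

f/1.4 → f/2 → f/2.8 — count the steps: 2 stops.

2 stops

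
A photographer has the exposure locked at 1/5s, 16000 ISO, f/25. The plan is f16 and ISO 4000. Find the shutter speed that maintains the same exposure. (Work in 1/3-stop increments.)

0.3 s

Aperture: f/25 → f/22 → f/20 → f/18 → f/16 — 1 1/3 stops opened up (brighter).
ISO: 16000 → 12800 → 10000 → 8000 → 6400 → 5000 → 4000 — 2 stops lower (darker).
Net change so far: 2/3 stop darker. Offset with the shutter speed: 1/5 → 1/4 → 0.3.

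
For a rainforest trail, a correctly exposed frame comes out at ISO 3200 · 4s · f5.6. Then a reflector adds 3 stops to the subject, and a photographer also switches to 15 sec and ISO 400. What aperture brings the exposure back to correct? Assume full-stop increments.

Scene light: 3 stops brighter.
Shutter speed: 4 → 8 → 15 — 2 stops slower (brighter).
ISO: 3200 → 1600 → 800 → 400 — 3 stops dropped (darker).
Net so far: 2 stops brighter. Aperture: f/5.6 → f/8 → f/11.

f/11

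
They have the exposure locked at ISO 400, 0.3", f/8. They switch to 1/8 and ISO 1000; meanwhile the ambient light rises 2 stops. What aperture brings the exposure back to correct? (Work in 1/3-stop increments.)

Scene light: 2 stops brighter.
Shutter speed: 0.3 → 1/4 → 1/5 → 1/6 → 1/8 — 1 1/3 stops shorter (darker).
ISO: 400 → 500 → 640 → 800 → 1000 — 1 1/3 stops raised (brighter).
Net so far: 2 stops brighter. Aperture: f/8 → f/9 → f/10 → f/11 → f/13 → f/14 → f/16.

f/16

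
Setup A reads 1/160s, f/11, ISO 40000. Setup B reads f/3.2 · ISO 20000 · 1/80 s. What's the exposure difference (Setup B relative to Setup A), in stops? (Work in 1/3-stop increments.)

3 2/3 stops brighter

Aperture: f/11 → f/10 → f/9 → f/8 → f/7.1 → f/6.3 → f/5.6 → f/5 → f/4.5 → f/4 → f/3.5 → f/3.2 — 3 2/3 stops wider (brighter).
Shutter speed: 1/160 → 1/125 → 1/100 → 1/80 — 1 stop slower (brighter).
ISO: 40000 → 32000 → 25600 → 20000 — 1 stop lower (darker).
Net: +3 2/3 +1 −1 = +3 2/3 stops.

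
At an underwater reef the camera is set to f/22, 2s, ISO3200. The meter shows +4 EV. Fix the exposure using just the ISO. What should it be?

ISO 200

Overexposed by 4 stops → need 4 stops darker.
ISO: 3200 → 1600 → 800 → 400 → 200.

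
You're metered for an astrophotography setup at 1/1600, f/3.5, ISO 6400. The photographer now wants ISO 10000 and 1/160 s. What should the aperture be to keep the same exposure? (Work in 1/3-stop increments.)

f/14

ISO: 6400 → 8000 → 10000 — 2/3 stop higher (brighter).
Shutter speed: 1/1600 → 1/1250 → 1/1000 → 1/800 → 1/640 → 1/500 → 1/400 → 1/320 → 1/250 → 1/200 → 1/160 — 3 1/3 stops longer (brighter).
Net change so far: 4 stops brighter. Offset with the aperture: f/3.5 → f/4 → f/4.5 → f/5 → f/5.6 → f/6.3 → f/7.1 → f/8 → f/9 → f/10 → f/11 → f/13 → f/14.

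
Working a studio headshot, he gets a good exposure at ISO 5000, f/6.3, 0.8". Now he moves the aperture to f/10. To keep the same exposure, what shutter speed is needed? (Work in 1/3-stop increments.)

2 s

Aperture: f/6.3 → f/7.1 → f/8 → f/9 → f/10 — 1 1/3 stops stopped down (darker).
Need 1 1/3 stops brighter from the shutter speed: 0.8 → 1 → 1.3 → 1.6 → 2.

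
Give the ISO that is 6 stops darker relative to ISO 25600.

ISO: 25600 → 12800 → 6400 → 3200 → 1600 → 800 → 400 — 6 stops lower (darker).

ISO 400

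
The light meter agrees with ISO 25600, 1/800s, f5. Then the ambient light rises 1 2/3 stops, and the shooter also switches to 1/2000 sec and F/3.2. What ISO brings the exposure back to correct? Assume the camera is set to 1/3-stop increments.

ISO 8000

Scene light: 1 2/3 stops brighter.
Shutter speed: 1/800 → 1/1000 → 1/1250 → 1/1600 → 1/2000 — 1 1/3 stops faster (darker).
Aperture: f/5 → f/4.5 → f/4 → f/3.5 → f/3.2 — 1 1/3 stops larger aperture (brighter).
Net so far: 1 2/3 stops brighter. ISO: 25600 → 20000 → 16000 → 12800 → 10000 → 8000.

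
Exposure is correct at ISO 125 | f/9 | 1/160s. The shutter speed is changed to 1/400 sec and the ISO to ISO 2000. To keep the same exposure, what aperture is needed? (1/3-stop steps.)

Shutter speed: 1/160 → 1/200 → 1/250 → 1/320 → 1/400 — 1 1/3 stops faster (darker).
ISO: 125 → 160 → 200 → 250 → 320 → 400 → 500 → 640 → 800 → 1000 → 1250 → 1600 → 2000 — 4 stops higher (brighter).
Net change so far: 2 2/3 stops brighter. Offset with the aperture: f/9 → f/10 → f/11 → f/13 → f/14 → f/16 → f/18 → f/20 → f/22.

f/22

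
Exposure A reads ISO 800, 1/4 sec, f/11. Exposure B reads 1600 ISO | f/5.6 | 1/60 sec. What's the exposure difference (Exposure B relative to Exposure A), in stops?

1 stop darker

Aperture: f/11 → f/8 → f/5.6 — 2 stops larger aperture (brighter).
Shutter speed: 1/4 → 1/8 → 1/15 → 1/30 → 1/60 — 4 stops faster (darker).
ISO: 800 → 1600 — 1 stop higher (brighter).
Net: +2 −4 +1 = −1 stop.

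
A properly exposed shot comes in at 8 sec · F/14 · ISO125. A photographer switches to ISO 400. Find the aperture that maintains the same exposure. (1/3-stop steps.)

f/25

ISO: 125 → 160 → 200 → 250 → 320 → 400 — 1 2/3 stops higher (brighter).
Need 1 2/3 stops darker from the aperture: f/14 → f/16 → f/18 → f/20 → f/22 → f/25.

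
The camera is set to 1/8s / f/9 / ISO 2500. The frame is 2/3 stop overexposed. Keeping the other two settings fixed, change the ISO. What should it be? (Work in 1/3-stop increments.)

ISO 1600

Overexposed by 2/3 stop → need 2/3 stop darker.
ISO: 2500 → 2000 → 1600.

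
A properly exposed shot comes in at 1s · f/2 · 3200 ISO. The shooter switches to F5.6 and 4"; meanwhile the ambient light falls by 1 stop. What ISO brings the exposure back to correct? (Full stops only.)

ISO 12800

Scene light: 1 stop darker.
Aperture: f/2 → f/2.8 → f/4 → f/5.6 — 3 stops stopped down (darker).
Shutter speed: 1 → 2 → 4 — 2 stops longer (brighter).
Net so far: 2 stops darker. ISO: 3200 → 6400 → 12800.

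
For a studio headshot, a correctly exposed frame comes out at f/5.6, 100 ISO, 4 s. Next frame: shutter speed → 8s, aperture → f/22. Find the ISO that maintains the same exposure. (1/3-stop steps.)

Shutter speed: 4 → 5 → 6 → 8 — 1 stop longer (brighter).
Aperture: f/5.6 → f/6.3 → f/7.1 → f/8 → f/9 → f/10 → f/11 → f/13 → f/14 → f/16 → f/18 → f/20 → f/22 — 4 stops smaller aperture (darker).
Net change so far: 3 stops darker. Offset with the ISO: 100 → 125 → 160 → 200 → 250 → 320 → 400 → 500 → 640 → 800.

ISO 800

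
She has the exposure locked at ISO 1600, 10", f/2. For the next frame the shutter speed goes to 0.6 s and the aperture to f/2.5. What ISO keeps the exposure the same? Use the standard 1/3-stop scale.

ISO 40000

Shutter speed: 10 → 8 → 6 → 5 → 4 → 3.2 → 2.5 → 2 → 1.6 → 1.3 → 1 → 0.8 → 0.6 — 4 stops shorter (darker).
Aperture: f/2 → f/2.2 → f/2.5 — 2/3 stop smaller aperture (darker).
Net change so far: 4 2/3 stops darker. Offset with the ISO: 1600 → 2000 → 2500 → 3200 → 4000 → 5000 → 6400 → 8000 → 10000 → 12800 → 16000 → 20000 → 25600 → 32000 → 40000.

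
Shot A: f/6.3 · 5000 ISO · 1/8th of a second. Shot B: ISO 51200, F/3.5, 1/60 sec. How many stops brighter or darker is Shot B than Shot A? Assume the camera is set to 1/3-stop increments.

2 stops brighter

Aperture: f/6.3 → f/5.6 → f/5 → f/4.5 → f/4 → f/3.5 — 1 2/3 stops opened up (brighter).
Shutter speed: 1/8 → 1/10 → 1/13 → 1/15 → 1/20 → 1/25 → 1/30 → 1/40 → 1/50 → 1/60 — 3 stops shorter (darker).
ISO: 5000 → 6400 → 8000 → 10000 → 12800 → 16000 → 20000 → 25600 → 32000 → 40000 → 51200 — 3 1/3 stops higher (brighter).
Net: +1 2/3 −3 +3 1/3 = +2 stops.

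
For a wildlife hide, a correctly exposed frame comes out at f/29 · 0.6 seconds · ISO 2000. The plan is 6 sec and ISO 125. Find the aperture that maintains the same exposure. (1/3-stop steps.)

Shutter speed: 0.6 → 0.8 → 1 → 1.3 → 1.6 → 2 → 2.5 → 3.2 → 4 → 5 → 6 — 3 1/3 stops slower (brighter).
ISO: 2000 → 1600 → 1250 → 1000 → 800 → 640 → 500 → 400 → 320 → 250 → 200 → 160 → 125 — 4 stops dropped (darker).
Net change so far: 2/3 stop darker. Offset with the aperture: f/29 → f/25 → f/22.

f/22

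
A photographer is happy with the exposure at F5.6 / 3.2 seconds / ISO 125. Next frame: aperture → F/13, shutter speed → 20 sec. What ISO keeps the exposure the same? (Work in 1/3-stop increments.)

ISO 100

Aperture: f/5.6 → f/6.3 → f/7.1 → f/8 → f/9 → f/10 → f/11 → f/13 — 2 1/3 stops smaller aperture (darker).
Shutter speed: 3.2 → 4 → 5 → 6 → 8 → 10 → 13 → 15 → 20 — 2 2/3 stops longer (brighter).
Net change so far: 1/3 stop brighter. Offset with the ISO: 125 → 100.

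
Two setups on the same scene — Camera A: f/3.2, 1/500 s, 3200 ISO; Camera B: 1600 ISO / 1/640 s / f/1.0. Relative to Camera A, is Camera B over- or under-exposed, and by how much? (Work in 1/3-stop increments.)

2 stops brighter

Aperture: f/3.2 → f/2.8 → f/2.5 → f/2.2 → f/2 → f/1.8 → f/1.6 → f/1.4 → f/1.2 → f/1.1 → f/1.0 — 3 1/3 stops larger aperture (brighter).
Shutter speed: 1/500 → 1/640 — 1/3 stop faster (darker).
ISO: 3200 → 2500 → 2000 → 1600 — 1 stop dropped (darker).
Net: +3 1/3 −1/3 −1 = +2 stops.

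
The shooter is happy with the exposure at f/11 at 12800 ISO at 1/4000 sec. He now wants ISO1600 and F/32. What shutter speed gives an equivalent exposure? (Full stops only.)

ISO: 12800 → 6400 → 3200 → 1600 — 3 stops lower (darker).
Aperture: f/11 → f/16 → f/22 → f/32 — 3 stops stopped down (darker).
Net change so far: 6 stops darker. Offset with the shutter speed: 1/4000 → 1/2000 → 1/1000 → 1/500 → 1/250 → 1/125 → 1/60.

1/60s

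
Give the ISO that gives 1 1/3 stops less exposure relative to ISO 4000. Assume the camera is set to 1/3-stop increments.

ISO 1600

ISO: 4000 → 3200 → 2500 → 2000 → 1600 — 1 1/3 stops lower (darker).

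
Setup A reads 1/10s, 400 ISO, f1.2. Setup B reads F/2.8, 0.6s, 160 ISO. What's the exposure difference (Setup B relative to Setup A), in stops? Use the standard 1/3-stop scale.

1 stop darker

Aperture: f/1.2 → f/1.4 → f/1.6 → f/1.8 → f/2 → f/2.2 → f/2.5 → f/2.8 — 2 1/3 stops smaller aperture (darker).
Shutter speed: 1/10 → 1/8 → 1/6 → 1/5 → 1/4 → 0.3 → 0.4 → 0.5 → 0.6 — 2 2/3 stops slower (brighter).
ISO: 400 → 320 → 250 → 200 → 160 — 1 1/3 stops lower (darker).
Net: −2 1/3 +2 2/3 −1 1/3 = −1 stop.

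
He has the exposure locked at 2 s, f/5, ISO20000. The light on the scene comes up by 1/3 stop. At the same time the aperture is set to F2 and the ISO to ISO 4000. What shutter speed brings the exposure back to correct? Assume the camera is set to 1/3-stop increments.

Scene light: 1/3 stop brighter.
Aperture: f/5 → f/4.5 → f/4 → f/3.5 → f/3.2 → f/2.8 → f/2.5 → f/2.2 → f/2 — 2 2/3 stops wider (brighter).
ISO: 20000 → 16000 → 12800 → 10000 → 8000 → 6400 → 5000 → 4000 — 2 1/3 stops dropped (darker).
Net so far: 2/3 stop brighter. Shutter speed: 2 → 1.6 → 1.3.

1.3 s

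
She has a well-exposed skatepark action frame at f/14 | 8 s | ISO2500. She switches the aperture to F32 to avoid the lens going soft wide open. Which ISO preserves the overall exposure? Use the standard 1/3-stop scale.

ISO 12800

Aperture: f/14 → f/16 → f/18 → f/20 → f/22 → f/25 → f/29 → f/32 — 2 1/3 stops stopped down (darker).
Need 2 1/3 stops brighter from the ISO: 2500 → 3200 → 4000 → 5000 → 6400 → 8000 → 10000 → 12800.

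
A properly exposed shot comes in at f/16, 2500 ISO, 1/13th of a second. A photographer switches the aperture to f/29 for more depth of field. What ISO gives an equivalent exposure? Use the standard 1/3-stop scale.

ISO 8000

Aperture: f/16 → f/18 → f/20 → f/22 → f/25 → f/29 — 1 2/3 stops stopped down (darker).
Need 1 2/3 stops brighter from the ISO: 2500 → 3200 → 4000 → 5000 → 6400 → 8000.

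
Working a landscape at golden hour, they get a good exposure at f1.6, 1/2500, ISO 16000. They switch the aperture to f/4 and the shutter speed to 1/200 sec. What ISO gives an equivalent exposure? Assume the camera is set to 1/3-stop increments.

ISO 8000

Aperture: f/1.6 → f/1.8 → f/2 → f/2.2 → f/2.5 → f/2.8 → f/3.2 → f/3.5 → f/4 — 2 2/3 stops narrower (darker).
Shutter speed: 1/2500 → 1/2000 → 1/1600 → 1/1250 → 1/1000 → 1/800 → 1/640 → 1/500 → 1/400 → 1/320 → 1/250 → 1/200 — 3 2/3 stops longer (brighter).
Net change so far: 1 stop brighter. Offset with the ISO: 16000 → 12800 → 10000 → 8000.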